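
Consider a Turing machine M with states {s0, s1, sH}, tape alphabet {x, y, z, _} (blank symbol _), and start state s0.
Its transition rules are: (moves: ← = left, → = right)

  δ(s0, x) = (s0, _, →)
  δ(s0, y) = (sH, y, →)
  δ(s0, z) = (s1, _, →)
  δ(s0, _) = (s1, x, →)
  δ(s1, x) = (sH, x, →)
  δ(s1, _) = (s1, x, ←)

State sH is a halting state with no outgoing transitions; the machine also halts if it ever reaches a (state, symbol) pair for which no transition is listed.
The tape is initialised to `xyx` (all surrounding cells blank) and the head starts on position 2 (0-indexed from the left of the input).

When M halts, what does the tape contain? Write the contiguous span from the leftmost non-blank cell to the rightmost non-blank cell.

xy_xx

state=s0 head=2 tape=xy[x]__   (s0,x)→(s0,_,→)
state=s0 head=3 tape=xy_[_]_   (s0,_)→(s1,x,→)
state=s1 head=4 tape=xy_x[_]   (s1,_)→(s1,x,←)
state=s1 head=3 tape=xy_[x]x   (s1,x)→(sH,x,→)
state=sH head=4 tape=xy_x[x]
The non-blank tape span at halt is xy_xx.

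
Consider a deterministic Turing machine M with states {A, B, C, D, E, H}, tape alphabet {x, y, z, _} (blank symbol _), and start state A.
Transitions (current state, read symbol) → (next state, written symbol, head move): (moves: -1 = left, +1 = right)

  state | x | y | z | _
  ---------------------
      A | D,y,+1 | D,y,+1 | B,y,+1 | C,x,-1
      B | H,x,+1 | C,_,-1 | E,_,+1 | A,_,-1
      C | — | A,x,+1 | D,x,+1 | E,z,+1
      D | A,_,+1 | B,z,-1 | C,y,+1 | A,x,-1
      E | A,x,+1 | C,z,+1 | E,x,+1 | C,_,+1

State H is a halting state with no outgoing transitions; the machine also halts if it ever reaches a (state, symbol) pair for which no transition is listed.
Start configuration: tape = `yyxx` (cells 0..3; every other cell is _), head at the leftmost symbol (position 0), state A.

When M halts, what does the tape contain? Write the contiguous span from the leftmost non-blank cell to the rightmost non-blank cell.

z_x_yzxx

state=A head=0 tape=_[y]yxx___   (A,y)→(D,y,+1)
state=D head=1 tape=_y[y]xx___   (D,y)→(B,z,-1)
state=B head=0 tape=_[y]zxx___   (B,y)→(C,_,-1)
state=C head=-1 tape=[_]_zxx___   (C,_)→(E,z,+1)
state=E head=0 tape=z[_]zxx___   (E,_)→(C,_,+1)
state=C head=1 tape=z_[z]xx___   (C,z)→(D,x,+1)
state=D head=2 tape=z_x[x]x___   (D,x)→(A,_,+1)
state=A head=3 tape=z_x_[x]___   (A,x)→(D,y,+1)
state=D head=4 tape=z_x_y[_]__   (D,_)→(A,x,-1)
state=A head=3 tape=z_x_[y]x__   (A,y)→(D,y,+1)
state=D head=4 tape=z_x_y[x]__   (D,x)→(A,_,+1)
state=A head=5 tape=z_x_y_[_]_   (A,_)→(C,x,-1)
state=C head=4 tape=z_x_y[_]x_   (C,_)→(E,z,+1)
state=E head=5 tape=z_x_yz[x]_   (E,x)→(A,x,+1)
state=A head=6 tape=z_x_yzx[_]   (A,_)→(C,x,-1)
state=C head=5 tape=z_x_yz[x]x
The non-blank tape span at halt is z_x_yzxx.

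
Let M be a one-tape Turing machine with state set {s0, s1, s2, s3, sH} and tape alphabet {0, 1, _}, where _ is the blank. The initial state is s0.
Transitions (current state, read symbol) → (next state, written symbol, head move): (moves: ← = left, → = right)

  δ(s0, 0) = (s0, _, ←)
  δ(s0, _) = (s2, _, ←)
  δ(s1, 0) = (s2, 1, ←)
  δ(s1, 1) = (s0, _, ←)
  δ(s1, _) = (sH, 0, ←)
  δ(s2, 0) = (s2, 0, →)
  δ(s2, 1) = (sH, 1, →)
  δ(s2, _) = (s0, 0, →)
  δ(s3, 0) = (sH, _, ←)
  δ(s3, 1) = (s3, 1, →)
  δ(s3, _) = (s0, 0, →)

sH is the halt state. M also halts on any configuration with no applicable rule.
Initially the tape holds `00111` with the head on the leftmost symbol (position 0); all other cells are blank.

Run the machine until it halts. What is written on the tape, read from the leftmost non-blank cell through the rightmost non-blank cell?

state=s0 head=0 tape=____[0]0111   (s0,0)→(s0,_,←)
state=s0 head=-1 tape=___[_]_0111   (s0,_)→(s2,_,←)
state=s2 head=-2 tape=__[_]__0111   (s2,_)→(s0,0,→)
state=s0 head=-1 tape=__0[_]_0111   (s0,_)→(s2,_,←)
state=s2 head=-2 tape=__[0]__0111   (s2,0)→(s2,0,→)
state=s2 head=-1 tape=__0[_]_0111   (s2,_)→(s0,0,→)
state=s0 head=0 tape=__00[_]0111   (s0,_)→(s2,_,←)
state=s2 head=-1 tape=__0[0]_0111   (s2,0)→(s2,0,→)
state=s2 head=0 tape=__00[_]0111   (s2,_)→(s0,0,→)
state=s0 head=1 tape=__000[0]111   (s0,0)→(s0,_,←)
state=s0 head=0 tape=__00[0]_111   (s0,0)→(s0,_,←)
state=s0 head=-1 tape=__0[0]__111   (s0,0)→(s0,_,←)
state=s0 head=-2 tape=__[0]___111   (s0,0)→(s0,_,←)
state=s0 head=-3 tape=_[_]____111   (s0,_)→(s2,_,←)
state=s2 head=-4 tape=[_]_____111   (s2,_)→(s0,0,→)
state=s0 head=-3 tape=0[_]____111   (s0,_)→(s2,_,←)
state=s2 head=-4 tape=[0]_____111   (s2,0)→(s2,0,→)
state=s2 head=-3 tape=0[_]____111   (s2,_)→(s0,0,→)
state=s0 head=-2 tape=00[_]___111   (s0,_)→(s2,_,←)
state=s2 head=-3 tape=0[0]____111   (s2,0)→(s2,0,→)
state=s2 head=-2 tape=00[_]___111   (s2,_)→(s0,0,→)
state=s0 head=-1 tape=000[_]__111   (s0,_)→(s2,_,←)
state=s2 head=-2 tape=00[0]___111   (s2,0)→(s2,0,→)
state=s2 head=-1 tape=000[_]__111   (s2,_)→(s0,0,→)
state=s0 head=0 tape=0000[_]_111   (s0,_)→(s2,_,←)
state=s2 head=-1 tape=000[0]__111   (s2,0)→(s2,0,→)
state=s2 head=0 tape=0000[_]_111   (s2,_)→(s0,0,→)
state=s0 head=1 tape=00000[_]111   (s0,_)→(s2,_,←)
state=s2 head=0 tape=0000[0]_111   (s2,0)→(s2,0,→)
state=s2 head=1 tape=00000[_]111   (s2,_)→(s0,0,→)
state=s0 head=2 tape=000000[1]11
The non-blank tape span at halt is 000000111.

000000111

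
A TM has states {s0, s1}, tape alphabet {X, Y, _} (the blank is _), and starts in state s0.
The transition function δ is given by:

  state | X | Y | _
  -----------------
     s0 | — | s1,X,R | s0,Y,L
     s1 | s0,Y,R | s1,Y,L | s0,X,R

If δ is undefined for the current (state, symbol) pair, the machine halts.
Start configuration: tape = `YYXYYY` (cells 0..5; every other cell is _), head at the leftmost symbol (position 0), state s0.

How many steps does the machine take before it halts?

14

s0 | [Y]YXYYY__   read Y → write X, move R, go to s1
s1 | X[Y]XYYY__   read Y → write Y, move L, go to s1
s1 | [X]YXYYY__   read X → write Y, move R, go to s0
s0 | Y[Y]XYYY__   read Y → write X, move R, go to s1
s1 | YX[X]YYY__   read X → write Y, move R, go to s0
s0 | YXY[Y]YY__   read Y → write X, move R, go to s1
s1 | YXYX[Y]Y__   read Y → write Y, move L, go to s1
s1 | YXY[X]YY__   read X → write Y, move R, go to s0
s0 | YXYY[Y]Y__   read Y → write X, move R, go to s1
s1 | YXYYX[Y]__   read Y → write Y, move L, go to s1
s1 | YXYY[X]Y__   read X → write Y, move R, go to s0
s0 | YXYYY[Y]__   read Y → write X, move R, go to s1
s1 | YXYYYX[_]_   read _ → write X, move R, go to s0
s0 | YXYYYXX[_]   read _ → write Y, move L, go to s0
s0 | YXYYYX[X]Y
M halts after 14 transitions.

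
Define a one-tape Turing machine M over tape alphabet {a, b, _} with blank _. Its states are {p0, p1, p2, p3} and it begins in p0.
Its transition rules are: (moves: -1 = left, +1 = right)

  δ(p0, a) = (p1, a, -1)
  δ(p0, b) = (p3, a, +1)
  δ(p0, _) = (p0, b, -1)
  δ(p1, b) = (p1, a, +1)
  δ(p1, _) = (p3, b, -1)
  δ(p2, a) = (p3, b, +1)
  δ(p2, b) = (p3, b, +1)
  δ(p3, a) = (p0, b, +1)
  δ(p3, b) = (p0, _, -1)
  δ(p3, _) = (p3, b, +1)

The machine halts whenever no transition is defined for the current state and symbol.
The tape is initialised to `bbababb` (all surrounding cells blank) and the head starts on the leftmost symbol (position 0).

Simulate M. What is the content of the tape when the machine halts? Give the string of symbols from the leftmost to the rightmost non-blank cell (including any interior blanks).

aaa_ababb

state=p0 head=0 tape=__[b]bababb   (p0,b)→(p3,a,+1)
state=p3 head=1 tape=__a[b]ababb   (p3,b)→(p0,_,-1)
state=p0 head=0 tape=__[a]_ababb   (p0,a)→(p1,a,-1)
state=p1 head=-1 tape=_[_]a_ababb   (p1,_)→(p3,b,-1)
state=p3 head=-2 tape=[_]ba_ababb   (p3,_)→(p3,b,+1)
state=p3 head=-1 tape=b[b]a_ababb   (p3,b)→(p0,_,-1)
state=p0 head=-2 tape=[b]_a_ababb   (p0,b)→(p3,a,+1)
state=p3 head=-1 tape=a[_]a_ababb   (p3,_)→(p3,b,+1)
state=p3 head=0 tape=ab[a]_ababb   (p3,a)→(p0,b,+1)
state=p0 head=1 tape=abb[_]ababb   (p0,_)→(p0,b,-1)
state=p0 head=0 tape=ab[b]bababb   (p0,b)→(p3,a,+1)
state=p3 head=1 tape=aba[b]ababb   (p3,b)→(p0,_,-1)
state=p0 head=0 tape=ab[a]_ababb   (p0,a)→(p1,a,-1)
state=p1 head=-1 tape=a[b]a_ababb   (p1,b)→(p1,a,+1)
state=p1 head=0 tape=aa[a]_ababb
The non-blank tape span at halt is aaa_ababb.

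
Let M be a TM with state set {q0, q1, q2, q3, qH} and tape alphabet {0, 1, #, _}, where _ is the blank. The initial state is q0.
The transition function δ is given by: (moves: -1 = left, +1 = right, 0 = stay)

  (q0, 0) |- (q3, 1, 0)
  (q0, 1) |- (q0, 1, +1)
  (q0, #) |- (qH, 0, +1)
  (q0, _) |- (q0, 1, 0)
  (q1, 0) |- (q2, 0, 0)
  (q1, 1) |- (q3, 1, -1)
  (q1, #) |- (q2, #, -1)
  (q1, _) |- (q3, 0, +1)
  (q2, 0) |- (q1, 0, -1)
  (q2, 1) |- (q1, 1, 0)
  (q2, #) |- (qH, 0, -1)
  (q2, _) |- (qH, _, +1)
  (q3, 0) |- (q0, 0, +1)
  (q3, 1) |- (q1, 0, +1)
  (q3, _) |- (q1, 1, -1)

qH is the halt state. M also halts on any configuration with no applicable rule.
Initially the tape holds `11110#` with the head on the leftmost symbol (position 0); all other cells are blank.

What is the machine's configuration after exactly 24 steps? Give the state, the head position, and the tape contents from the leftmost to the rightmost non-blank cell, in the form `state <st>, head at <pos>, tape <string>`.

state q1, head at 3, tape 11010#

state=q0 head=0 tape=[1]1110#   (q0,1)→(q0,1,+1)
state=q0 head=1 tape=1[1]110#   (q0,1)→(q0,1,+1)
state=q0 head=2 tape=11[1]10#   (q0,1)→(q0,1,+1)
state=q0 head=3 tape=111[1]0#   (q0,1)→(q0,1,+1)
state=q0 head=4 tape=1111[0]#   (q0,0)→(q3,1,0)
state=q3 head=4 tape=1111[1]#   (q3,1)→(q1,0,+1)
state=q1 head=5 tape=11110[#]   (q1,#)→(q2,#,-1)
state=q2 head=4 tape=1111[0]#   (q2,0)→(q1,0,-1)
state=q1 head=3 tape=111[1]0#   (q1,1)→(q3,1,-1)
state=q3 head=2 tape=11[1]10#   (q3,1)→(q1,0,+1)
state=q1 head=3 tape=110[1]0#   (q1,1)→(q3,1,-1)
state=q3 head=2 tape=11[0]10#   (q3,0)→(q0,0,+1)
state=q0 head=3 tape=110[1]0#   (q0,1)→(q0,1,+1)
state=q0 head=4 tape=1101[0]#   (q0,0)→(q3,1,0)
state=q3 head=4 tape=1101[1]#   (q3,1)→(q1,0,+1)
state=q1 head=5 tape=11010[#]   (q1,#)→(q2,#,-1)
state=q2 head=4 tape=1101[0]#   (q2,0)→(q1,0,-1)
state=q1 head=3 tape=110[1]0#   (q1,1)→(q3,1,-1)
state=q3 head=2 tape=11[0]10#   (q3,0)→(q0,0,+1)
state=q0 head=3 tape=110[1]0#   (q0,1)→(q0,1,+1)
state=q0 head=4 tape=1101[0]#   (q0,0)→(q3,1,0)
state=q3 head=4 tape=1101[1]#   (q3,1)→(q1,0,+1)
state=q1 head=5 tape=11010[#]   (q1,#)→(q2,#,-1)
state=q2 head=4 tape=1101[0]#   (q2,0)→(q1,0,-1)
state=q1 head=3 tape=110[1]0#
After 24 steps: state q1, head at 3, tape 11010#.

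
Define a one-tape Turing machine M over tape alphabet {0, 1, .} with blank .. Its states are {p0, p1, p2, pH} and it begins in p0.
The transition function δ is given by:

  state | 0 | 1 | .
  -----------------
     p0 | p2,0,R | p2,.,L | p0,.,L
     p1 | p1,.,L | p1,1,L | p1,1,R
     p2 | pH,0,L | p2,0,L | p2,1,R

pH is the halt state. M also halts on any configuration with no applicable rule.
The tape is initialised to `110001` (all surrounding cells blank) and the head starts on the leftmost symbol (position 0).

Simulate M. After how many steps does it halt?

p0 | ..[1]10001   read 1 → write ., move L, go to p2
p2 | .[.].10001   read . → write 1, move R, go to p2
p2 | .1[.]10001   read . → write 1, move R, go to p2
p2 | .11[1]0001   read 1 → write 0, move L, go to p2
p2 | .1[1]00001   read 1 → write 0, move L, go to p2
p2 | .[1]000001   read 1 → write 0, move L, go to p2
p2 | [.]0000001   read . → write 1, move R, go to p2
p2 | 1[0]000001   read 0 → write 0, move L, go to pH
pH | [1]0000001
M halts after 8 transitions.

8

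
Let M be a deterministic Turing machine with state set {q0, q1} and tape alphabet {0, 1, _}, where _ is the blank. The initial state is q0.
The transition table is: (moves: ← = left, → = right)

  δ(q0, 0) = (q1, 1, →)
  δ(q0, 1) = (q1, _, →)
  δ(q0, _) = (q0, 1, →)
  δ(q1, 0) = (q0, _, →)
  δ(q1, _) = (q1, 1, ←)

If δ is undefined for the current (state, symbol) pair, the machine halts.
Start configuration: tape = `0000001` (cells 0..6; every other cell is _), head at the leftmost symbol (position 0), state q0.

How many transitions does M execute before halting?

10

state=q0 head=0 tape=[0]000001_   (q0,0)→(q1,1,→)
state=q1 head=1 tape=1[0]00001_   (q1,0)→(q0,_,→)
state=q0 head=2 tape=1_[0]0001_   (q0,0)→(q1,1,→)
state=q1 head=3 tape=1_1[0]001_   (q1,0)→(q0,_,→)
state=q0 head=4 tape=1_1_[0]01_   (q0,0)→(q1,1,→)
state=q1 head=5 tape=1_1_1[0]1_   (q1,0)→(q0,_,→)
state=q0 head=6 tape=1_1_1_[1]_   (q0,1)→(q1,_,→)
state=q1 head=7 tape=1_1_1__[_]   (q1,_)→(q1,1,←)
state=q1 head=6 tape=1_1_1_[_]1   (q1,_)→(q1,1,←)
state=q1 head=5 tape=1_1_1[_]11   (q1,_)→(q1,1,←)
state=q1 head=4 tape=1_1_[1]111
M halts after 10 transitions.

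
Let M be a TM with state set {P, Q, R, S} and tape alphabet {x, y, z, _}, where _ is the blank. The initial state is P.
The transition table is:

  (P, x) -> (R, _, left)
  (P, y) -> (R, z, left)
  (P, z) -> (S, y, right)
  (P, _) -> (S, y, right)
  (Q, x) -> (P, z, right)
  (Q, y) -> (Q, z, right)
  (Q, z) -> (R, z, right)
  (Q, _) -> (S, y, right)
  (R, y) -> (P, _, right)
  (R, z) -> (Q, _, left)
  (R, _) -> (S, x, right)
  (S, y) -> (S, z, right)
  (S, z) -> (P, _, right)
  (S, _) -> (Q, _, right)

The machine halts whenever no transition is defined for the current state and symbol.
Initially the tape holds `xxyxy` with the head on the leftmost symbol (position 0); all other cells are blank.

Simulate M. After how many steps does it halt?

P | _[x]xyxy   read x → write _, move left, go to R
R | [_]_xyxy   read _ → write x, move right, go to S
S | x[_]xyxy   read _ → write _, move right, go to Q
Q | x_[x]yxy   read x → write z, move right, go to P
P | x_z[y]xy   read y → write z, move left, go to R
R | x_[z]zxy   read z → write _, move left, go to Q
Q | x[_]_zxy   read _ → write y, move right, go to S
S | xy[_]zxy   read _ → write _, move right, go to Q
Q | xy_[z]xy   read z → write z, move right, go to R
R | xy_z[x]y
M halts after 9 transitions.

9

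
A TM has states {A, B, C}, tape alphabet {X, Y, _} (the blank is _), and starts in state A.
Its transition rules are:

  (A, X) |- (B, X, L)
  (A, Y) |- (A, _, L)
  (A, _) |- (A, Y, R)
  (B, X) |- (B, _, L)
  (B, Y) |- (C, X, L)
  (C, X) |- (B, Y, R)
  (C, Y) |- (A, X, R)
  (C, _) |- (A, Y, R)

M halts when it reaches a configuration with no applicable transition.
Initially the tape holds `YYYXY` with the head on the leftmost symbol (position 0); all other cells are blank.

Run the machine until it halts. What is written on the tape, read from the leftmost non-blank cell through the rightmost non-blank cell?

X_X_XXY

A | ____[Y]YYXY   read Y → write _, move L, go to A
A | ___[_]_YYXY   read _ → write Y, move R, go to A
A | ___Y[_]YYXY   read _ → write Y, move R, go to A
A | ___YY[Y]YXY   read Y → write _, move L, go to A
A | ___Y[Y]_YXY   read Y → write _, move L, go to A
A | ___[Y]__YXY   read Y → write _, move L, go to A
A | __[_]___YXY   read _ → write Y, move R, go to A
A | __Y[_]__YXY   read _ → write Y, move R, go to A
A | __YY[_]_YXY   read _ → write Y, move R, go to A
A | __YYY[_]YXY   read _ → write Y, move R, go to A
A | __YYYY[Y]XY   read Y → write _, move L, go to A
A | __YYY[Y]_XY   read Y → write _, move L, go to A
A | __YY[Y]__XY   read Y → write _, move L, go to A
A | __Y[Y]___XY   read Y → write _, move L, go to A
A | __[Y]____XY   read Y → write _, move L, go to A
A | _[_]_____XY   read _ → write Y, move R, go to A
A | _Y[_]____XY   read _ → write Y, move R, go to A
A | _YY[_]___XY   read _ → write Y, move R, go to A
A | _YYY[_]__XY   read _ → write Y, move R, go to A
A | _YYYY[_]_XY   read _ → write Y, move R, go to A
A | _YYYYY[_]XY   read _ → write Y, move R, go to A
A | _YYYYYY[X]Y   read X → write X, move L, go to B
B | _YYYYY[Y]XY   read Y → write X, move L, go to C
C | _YYYY[Y]XXY   read Y → write X, move R, go to A
A | _YYYYX[X]XY   read X → write X, move L, go to B
B | _YYYY[X]XXY   read X → write _, move L, go to B
B | _YYY[Y]_XXY   read Y → write X, move L, go to C
C | _YY[Y]X_XXY   read Y → write X, move R, go to A
A | _YYX[X]_XXY   read X → write X, move L, go to B
B | _YY[X]X_XXY   read X → write _, move L, go to B
B | _Y[Y]_X_XXY   read Y → write X, move L, go to C
C | _[Y]X_X_XXY   read Y → write X, move R, go to A
A | _X[X]_X_XXY   read X → write X, move L, go to B
B | _[X]X_X_XXY   read X → write _, move L, go to B
B | [_]_X_X_XXY
The non-blank tape span at halt is X_X_XXY.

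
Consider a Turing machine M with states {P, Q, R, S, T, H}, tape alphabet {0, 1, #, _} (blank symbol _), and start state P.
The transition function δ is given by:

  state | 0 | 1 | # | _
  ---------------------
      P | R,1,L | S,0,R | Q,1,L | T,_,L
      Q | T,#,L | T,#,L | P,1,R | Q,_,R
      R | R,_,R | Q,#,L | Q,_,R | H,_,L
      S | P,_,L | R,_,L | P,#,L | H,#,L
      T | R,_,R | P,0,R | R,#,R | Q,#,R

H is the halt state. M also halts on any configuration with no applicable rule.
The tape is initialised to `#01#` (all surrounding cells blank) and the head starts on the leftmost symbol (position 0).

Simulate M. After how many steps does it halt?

P | __[#]01#   read # → write 1, move L, go to Q
Q | _[_]101#   read _ → write _, move R, go to Q
Q | __[1]01#   read 1 → write #, move L, go to T
T | _[_]#01#   read _ → write #, move R, go to Q
Q | _#[#]01#   read # → write 1, move R, go to P
P | _#1[0]1#   read 0 → write 1, move L, go to R
R | _#[1]11#   read 1 → write #, move L, go to Q
Q | _[#]#11#   read # → write 1, move R, go to P
P | _1[#]11#   read # → write 1, move L, go to Q
Q | _[1]111#   read 1 → write #, move L, go to T
T | [_]#111#   read _ → write #, move R, go to Q
Q | #[#]111#   read # → write 1, move R, go to P
P | #1[1]11#   read 1 → write 0, move R, go to S
S | #10[1]1#   read 1 → write _, move L, go to R
R | #1[0]_1#   read 0 → write _, move R, go to R
R | #1_[_]1#   read _ → write _, move L, go to H
H | #1[_]_1#
M halts after 16 transitions.

16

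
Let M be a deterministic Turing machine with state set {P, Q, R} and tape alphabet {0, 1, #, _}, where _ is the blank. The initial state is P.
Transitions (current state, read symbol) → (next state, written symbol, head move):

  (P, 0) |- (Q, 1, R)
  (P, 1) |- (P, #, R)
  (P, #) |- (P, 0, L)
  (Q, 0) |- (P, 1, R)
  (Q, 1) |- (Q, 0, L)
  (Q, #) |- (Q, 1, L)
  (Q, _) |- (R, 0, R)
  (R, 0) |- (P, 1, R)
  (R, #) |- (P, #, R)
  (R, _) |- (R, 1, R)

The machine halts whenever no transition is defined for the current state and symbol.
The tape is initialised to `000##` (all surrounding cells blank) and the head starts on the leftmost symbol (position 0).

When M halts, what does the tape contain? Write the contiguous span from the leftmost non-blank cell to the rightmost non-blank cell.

P | _[0]00##_   read 0 → write 1, move R, go to Q
Q | _1[0]0##_   read 0 → write 1, move R, go to P
P | _11[0]##_   read 0 → write 1, move R, go to Q
Q | _111[#]#_   read # → write 1, move L, go to Q
Q | _11[1]1#_   read 1 → write 0, move L, go to Q
Q | _1[1]01#_   read 1 → write 0, move L, go to Q
Q | _[1]001#_   read 1 → write 0, move L, go to Q
Q | [_]0001#_   read _ → write 0, move R, go to R
R | 0[0]001#_   read 0 → write 1, move R, go to P
P | 01[0]01#_   read 0 → write 1, move R, go to Q
Q | 011[0]1#_   read 0 → write 1, move R, go to P
P | 0111[1]#_   read 1 → write #, move R, go to P
P | 0111#[#]_   read # → write 0, move L, go to P
P | 0111[#]0_   read # → write 0, move L, go to P
P | 011[1]00_   read 1 → write #, move R, go to P
P | 011#[0]0_   read 0 → write 1, move R, go to Q
Q | 011#1[0]_   read 0 → write 1, move R, go to P
P | 011#11[_]
The non-blank tape span at halt is 011#11.

011#11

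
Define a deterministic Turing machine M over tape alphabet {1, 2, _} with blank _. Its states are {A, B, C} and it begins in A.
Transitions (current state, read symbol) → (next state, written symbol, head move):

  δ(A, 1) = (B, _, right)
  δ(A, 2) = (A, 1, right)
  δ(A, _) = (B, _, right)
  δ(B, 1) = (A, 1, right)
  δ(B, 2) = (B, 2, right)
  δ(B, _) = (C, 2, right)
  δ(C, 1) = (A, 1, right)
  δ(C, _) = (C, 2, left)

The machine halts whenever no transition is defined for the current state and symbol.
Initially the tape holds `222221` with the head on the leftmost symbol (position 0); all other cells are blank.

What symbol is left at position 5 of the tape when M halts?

_

state=A head=0 tape=[2]22221__   (A,2)→(A,1,right)
state=A head=1 tape=1[2]2221__   (A,2)→(A,1,right)
state=A head=2 tape=11[2]221__   (A,2)→(A,1,right)
state=A head=3 tape=111[2]21__   (A,2)→(A,1,right)
state=A head=4 tape=1111[2]1__   (A,2)→(A,1,right)
state=A head=5 tape=11111[1]__   (A,1)→(B,_,right)
state=B head=6 tape=11111_[_]_   (B,_)→(C,2,right)
state=C head=7 tape=11111_2[_]   (C,_)→(C,2,left)
state=C head=6 tape=11111_[2]2
Cell 5 holds _ when M halts.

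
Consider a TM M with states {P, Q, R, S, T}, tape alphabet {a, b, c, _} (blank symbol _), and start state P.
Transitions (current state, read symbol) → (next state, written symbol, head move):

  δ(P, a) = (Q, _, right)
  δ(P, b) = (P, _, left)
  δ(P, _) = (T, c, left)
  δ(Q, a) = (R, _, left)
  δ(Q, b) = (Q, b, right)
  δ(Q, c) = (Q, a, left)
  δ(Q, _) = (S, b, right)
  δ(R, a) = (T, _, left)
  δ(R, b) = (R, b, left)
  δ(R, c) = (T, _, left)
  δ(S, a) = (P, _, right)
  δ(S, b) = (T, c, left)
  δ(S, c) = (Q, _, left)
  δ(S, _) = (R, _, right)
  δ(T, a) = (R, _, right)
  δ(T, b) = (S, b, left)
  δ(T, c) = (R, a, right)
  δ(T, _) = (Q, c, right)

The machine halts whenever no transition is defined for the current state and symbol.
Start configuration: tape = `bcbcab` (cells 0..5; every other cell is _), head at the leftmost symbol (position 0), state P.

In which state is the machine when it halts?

P | ___[b]cbcab   read b → write _, move left, go to P
P | __[_]_cbcab   read _ → write c, move left, go to T
T | _[_]c_cbcab   read _ → write c, move right, go to Q
Q | _c[c]_cbcab   read c → write a, move left, go to Q
Q | _[c]a_cbcab   read c → write a, move left, go to Q
Q | [_]aa_cbcab   read _ → write b, move right, go to S
S | b[a]a_cbcab   read a → write _, move right, go to P
P | b_[a]_cbcab   read a → write _, move right, go to Q
Q | b__[_]cbcab   read _ → write b, move right, go to S
S | b__b[c]bcab   read c → write _, move left, go to Q
Q | b__[b]_bcab   read b → write b, move right, go to Q
Q | b__b[_]bcab   read _ → write b, move right, go to S
S | b__bb[b]cab   read b → write c, move left, go to T
T | b__b[b]ccab   read b → write b, move left, go to S
S | b__[b]bccab   read b → write c, move left, go to T
T | b_[_]cbccab   read _ → write c, move right, go to Q
Q | b_c[c]bccab   read c → write a, move left, go to Q
Q | b_[c]abccab   read c → write a, move left, go to Q
Q | b[_]aabccab   read _ → write b, move right, go to S
S | bb[a]abccab   read a → write _, move right, go to P
P | bb_[a]bccab   read a → write _, move right, go to Q
Q | bb__[b]ccab   read b → write b, move right, go to Q
Q | bb__b[c]cab   read c → write a, move left, go to Q
Q | bb__[b]acab   read b → write b, move right, go to Q
Q | bb__b[a]cab   read a → write _, move left, go to R
R | bb__[b]_cab   read b → write b, move left, go to R
R | bb_[_]b_cab
No transition is defined for (R, _); M halts in state R.

R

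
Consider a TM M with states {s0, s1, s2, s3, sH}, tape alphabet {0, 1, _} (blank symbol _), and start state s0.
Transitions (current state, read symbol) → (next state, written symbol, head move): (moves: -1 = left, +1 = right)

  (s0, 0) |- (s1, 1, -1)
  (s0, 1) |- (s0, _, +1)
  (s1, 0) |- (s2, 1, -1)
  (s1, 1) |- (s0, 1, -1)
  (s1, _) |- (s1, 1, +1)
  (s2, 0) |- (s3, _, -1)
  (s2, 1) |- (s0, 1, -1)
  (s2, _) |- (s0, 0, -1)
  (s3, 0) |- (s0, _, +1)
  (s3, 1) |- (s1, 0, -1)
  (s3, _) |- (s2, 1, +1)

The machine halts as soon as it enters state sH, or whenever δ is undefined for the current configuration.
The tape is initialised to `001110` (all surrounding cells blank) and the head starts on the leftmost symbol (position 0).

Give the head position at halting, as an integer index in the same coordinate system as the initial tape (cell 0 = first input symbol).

s0 | _[0]01110_   read 0 → write 1, move -1, go to s1
s1 | [_]101110_   read _ → write 1, move +1, go to s1
s1 | 1[1]01110_   read 1 → write 1, move -1, go to s0
s0 | [1]101110_   read 1 → write _, move +1, go to s0
s0 | _[1]01110_   read 1 → write _, move +1, go to s0
s0 | __[0]1110_   read 0 → write 1, move -1, go to s1
s1 | _[_]11110_   read _ → write 1, move +1, go to s1
s1 | _1[1]1110_   read 1 → write 1, move -1, go to s0
s0 | _[1]11110_   read 1 → write _, move +1, go to s0
s0 | __[1]1110_   read 1 → write _, move +1, go to s0
s0 | ___[1]110_   read 1 → write _, move +1, go to s0
s0 | ____[1]10_   read 1 → write _, move +1, go to s0
s0 | _____[1]0_   read 1 → write _, move +1, go to s0
s0 | ______[0]_   read 0 → write 1, move -1, go to s1
s1 | _____[_]1_   read _ → write 1, move +1, go to s1
s1 | _____1[1]_   read 1 → write 1, move -1, go to s0
s0 | _____[1]1_   read 1 → write _, move +1, go to s0
s0 | ______[1]_   read 1 → write _, move +1, go to s0
s0 | _______[_]
At halt the head is at cell 6.

6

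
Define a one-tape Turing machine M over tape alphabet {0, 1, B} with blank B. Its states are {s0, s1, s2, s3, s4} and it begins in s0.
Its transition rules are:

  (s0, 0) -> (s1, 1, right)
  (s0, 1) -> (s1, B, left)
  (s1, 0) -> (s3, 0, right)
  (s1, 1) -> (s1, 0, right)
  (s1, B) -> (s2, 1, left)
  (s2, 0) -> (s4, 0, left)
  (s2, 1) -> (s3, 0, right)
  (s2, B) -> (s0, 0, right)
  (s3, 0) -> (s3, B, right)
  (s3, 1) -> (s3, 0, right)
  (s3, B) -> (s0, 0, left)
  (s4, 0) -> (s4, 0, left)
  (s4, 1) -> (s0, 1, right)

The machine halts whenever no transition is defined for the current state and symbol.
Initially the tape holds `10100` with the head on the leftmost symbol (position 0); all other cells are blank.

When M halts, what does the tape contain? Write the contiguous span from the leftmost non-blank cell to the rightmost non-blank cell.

s0 | BB[1]0100B   read 1 → write B, move left, go to s1
s1 | B[B]B0100B   read B → write 1, move left, go to s2
s2 | [B]1B0100B   read B → write 0, move right, go to s0
s0 | 0[1]B0100B   read 1 → write B, move left, go to s1
s1 | [0]BB0100B   read 0 → write 0, move right, go to s3
s3 | 0[B]B0100B   read B → write 0, move left, go to s0
s0 | [0]0B0100B   read 0 → write 1, move right, go to s1
s1 | 1[0]B0100B   read 0 → write 0, move right, go to s3
s3 | 10[B]0100B   read B → write 0, move left, go to s0
s0 | 1[0]00100B   read 0 → write 1, move right, go to s1
s1 | 11[0]0100B   read 0 → write 0, move right, go to s3
s3 | 110[0]100B   read 0 → write B, move right, go to s3
s3 | 110B[1]00B   read 1 → write 0, move right, go to s3
s3 | 110B0[0]0B   read 0 → write B, move right, go to s3
s3 | 110B0B[0]B   read 0 → write B, move right, go to s3
s3 | 110B0BB[B]   read B → write 0, move left, go to s0
s0 | 110B0B[B]0
The non-blank tape span at halt is 110B0BB0.

110B0BB0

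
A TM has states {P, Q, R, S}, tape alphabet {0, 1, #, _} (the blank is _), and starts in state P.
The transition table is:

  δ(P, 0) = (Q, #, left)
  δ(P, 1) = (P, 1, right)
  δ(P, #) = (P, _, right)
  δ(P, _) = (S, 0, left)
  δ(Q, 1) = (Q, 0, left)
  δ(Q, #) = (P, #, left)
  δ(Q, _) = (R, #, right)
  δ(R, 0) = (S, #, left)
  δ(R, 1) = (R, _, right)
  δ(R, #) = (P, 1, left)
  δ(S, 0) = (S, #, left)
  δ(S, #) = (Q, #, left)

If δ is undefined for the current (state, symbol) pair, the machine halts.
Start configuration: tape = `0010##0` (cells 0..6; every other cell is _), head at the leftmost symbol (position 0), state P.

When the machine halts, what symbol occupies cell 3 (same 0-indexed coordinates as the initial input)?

state=P head=0 tape=__[0]010##0_   (P,0)→(Q,#,left)
state=Q head=-1 tape=_[_]#010##0_   (Q,_)→(R,#,right)
state=R head=0 tape=_#[#]010##0_   (R,#)→(P,1,left)
state=P head=-1 tape=_[#]1010##0_   (P,#)→(P,_,right)
state=P head=0 tape=__[1]010##0_   (P,1)→(P,1,right)
state=P head=1 tape=__1[0]10##0_   (P,0)→(Q,#,left)
state=Q head=0 tape=__[1]#10##0_   (Q,1)→(Q,0,left)
state=Q head=-1 tape=_[_]0#10##0_   (Q,_)→(R,#,right)
state=R head=0 tape=_#[0]#10##0_   (R,0)→(S,#,left)
state=S head=-1 tape=_[#]##10##0_   (S,#)→(Q,#,left)
state=Q head=-2 tape=[_]###10##0_   (Q,_)→(R,#,right)
state=R head=-1 tape=#[#]##10##0_   (R,#)→(P,1,left)
state=P head=-2 tape=[#]1##10##0_   (P,#)→(P,_,right)
state=P head=-1 tape=_[1]##10##0_   (P,1)→(P,1,right)
state=P head=0 tape=_1[#]#10##0_   (P,#)→(P,_,right)
state=P head=1 tape=_1_[#]10##0_   (P,#)→(P,_,right)
state=P head=2 tape=_1__[1]0##0_   (P,1)→(P,1,right)
state=P head=3 tape=_1__1[0]##0_   (P,0)→(Q,#,left)
state=Q head=2 tape=_1__[1]###0_   (Q,1)→(Q,0,left)
state=Q head=1 tape=_1_[_]0###0_   (Q,_)→(R,#,right)
state=R head=2 tape=_1_#[0]###0_   (R,0)→(S,#,left)
state=S head=1 tape=_1_[#]####0_   (S,#)→(Q,#,left)
state=Q head=0 tape=_1[_]#####0_   (Q,_)→(R,#,right)
state=R head=1 tape=_1#[#]####0_   (R,#)→(P,1,left)
state=P head=0 tape=_1[#]1####0_   (P,#)→(P,_,right)
state=P head=1 tape=_1_[1]####0_   (P,1)→(P,1,right)
state=P head=2 tape=_1_1[#]###0_   (P,#)→(P,_,right)
state=P head=3 tape=_1_1_[#]##0_   (P,#)→(P,_,right)
state=P head=4 tape=_1_1__[#]#0_   (P,#)→(P,_,right)
state=P head=5 tape=_1_1___[#]0_   (P,#)→(P,_,right)
state=P head=6 tape=_1_1____[0]_   (P,0)→(Q,#,left)
state=Q head=5 tape=_1_1___[_]#_   (Q,_)→(R,#,right)
state=R head=6 tape=_1_1___#[#]_   (R,#)→(P,1,left)
state=P head=5 tape=_1_1___[#]1_   (P,#)→(P,_,right)
state=P head=6 tape=_1_1____[1]_   (P,1)→(P,1,right)
state=P head=7 tape=_1_1____1[_]   (P,_)→(S,0,left)
state=S head=6 tape=_1_1____[1]0
Cell 3 holds _ when M halts.

_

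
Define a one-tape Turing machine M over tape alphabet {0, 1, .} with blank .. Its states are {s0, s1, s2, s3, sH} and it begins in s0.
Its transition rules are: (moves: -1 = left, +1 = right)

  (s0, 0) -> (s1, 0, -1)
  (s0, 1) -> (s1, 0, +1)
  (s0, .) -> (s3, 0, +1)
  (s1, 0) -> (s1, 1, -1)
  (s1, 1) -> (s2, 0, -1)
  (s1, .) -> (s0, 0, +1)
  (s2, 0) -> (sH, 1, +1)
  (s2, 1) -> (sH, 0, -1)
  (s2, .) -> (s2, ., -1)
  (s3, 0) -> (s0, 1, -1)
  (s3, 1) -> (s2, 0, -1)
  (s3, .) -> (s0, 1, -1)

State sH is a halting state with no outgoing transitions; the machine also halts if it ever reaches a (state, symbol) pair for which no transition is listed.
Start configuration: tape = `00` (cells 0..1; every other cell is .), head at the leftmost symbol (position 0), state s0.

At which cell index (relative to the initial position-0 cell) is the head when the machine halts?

state=s0 head=0 tape=...[0]0   (s0,0)→(s1,0,-1)
state=s1 head=-1 tape=..[.]00   (s1,.)→(s0,0,+1)
state=s0 head=0 tape=..0[0]0   (s0,0)→(s1,0,-1)
state=s1 head=-1 tape=..[0]00   (s1,0)→(s1,1,-1)
state=s1 head=-2 tape=.[.]100   (s1,.)→(s0,0,+1)
state=s0 head=-1 tape=.0[1]00   (s0,1)→(s1,0,+1)
state=s1 head=0 tape=.00[0]0   (s1,0)→(s1,1,-1)
state=s1 head=-1 tape=.0[0]10   (s1,0)→(s1,1,-1)
state=s1 head=-2 tape=.[0]110   (s1,0)→(s1,1,-1)
state=s1 head=-3 tape=[.]1110   (s1,.)→(s0,0,+1)
state=s0 head=-2 tape=0[1]110   (s0,1)→(s1,0,+1)
state=s1 head=-1 tape=00[1]10   (s1,1)→(s2,0,-1)
state=s2 head=-2 tape=0[0]010   (s2,0)→(sH,1,+1)
state=sH head=-1 tape=01[0]10
At halt the head is at cell -1.

-1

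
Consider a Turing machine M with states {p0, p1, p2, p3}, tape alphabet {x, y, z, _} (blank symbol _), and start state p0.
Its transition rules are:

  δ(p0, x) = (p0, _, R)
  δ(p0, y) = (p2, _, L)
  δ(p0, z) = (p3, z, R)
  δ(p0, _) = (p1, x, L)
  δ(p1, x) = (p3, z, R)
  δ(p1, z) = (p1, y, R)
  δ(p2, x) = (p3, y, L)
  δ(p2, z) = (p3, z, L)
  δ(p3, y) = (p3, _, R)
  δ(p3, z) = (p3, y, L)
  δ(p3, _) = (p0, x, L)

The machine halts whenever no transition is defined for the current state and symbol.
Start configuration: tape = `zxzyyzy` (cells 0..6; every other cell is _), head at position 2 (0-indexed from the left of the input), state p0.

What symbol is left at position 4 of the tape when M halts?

x

p0 | zx[z]yyzy   read z → write z, move R, go to p3
p3 | zxz[y]yzy   read y → write _, move R, go to p3
p3 | zxz_[y]zy   read y → write _, move R, go to p3
p3 | zxz__[z]y   read z → write y, move L, go to p3
p3 | zxz_[_]yy   read _ → write x, move L, go to p0
p0 | zxz[_]xyy   read _ → write x, move L, go to p1
p1 | zx[z]xxyy   read z → write y, move R, go to p1
p1 | zxy[x]xyy   read x → write z, move R, go to p3
p3 | zxyz[x]yy
Cell 4 holds x when M halts.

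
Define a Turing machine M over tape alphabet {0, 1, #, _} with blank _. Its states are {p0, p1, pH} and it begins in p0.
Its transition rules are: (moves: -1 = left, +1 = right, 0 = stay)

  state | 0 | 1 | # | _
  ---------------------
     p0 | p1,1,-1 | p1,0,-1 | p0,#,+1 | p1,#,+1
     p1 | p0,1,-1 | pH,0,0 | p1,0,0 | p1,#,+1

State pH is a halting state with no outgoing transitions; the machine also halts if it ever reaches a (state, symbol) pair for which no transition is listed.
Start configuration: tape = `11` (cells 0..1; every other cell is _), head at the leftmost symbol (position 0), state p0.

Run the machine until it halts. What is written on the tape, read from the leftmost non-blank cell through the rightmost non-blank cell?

#001

p0 | __[1]1   read 1 → write 0, move -1, go to p1
p1 | _[_]01   read _ → write #, move +1, go to p1
p1 | _#[0]1   read 0 → write 1, move -1, go to p0
p0 | _[#]11   read # → write #, move +1, go to p0
p0 | _#[1]1   read 1 → write 0, move -1, go to p1
p1 | _[#]01   read # → write 0, move 0, go to p1
p1 | _[0]01   read 0 → write 1, move -1, go to p0
p0 | [_]101   read _ → write #, move +1, go to p1
p1 | #[1]01   read 1 → write 0, move 0, go to pH
pH | #[0]01
The non-blank tape span at halt is #001.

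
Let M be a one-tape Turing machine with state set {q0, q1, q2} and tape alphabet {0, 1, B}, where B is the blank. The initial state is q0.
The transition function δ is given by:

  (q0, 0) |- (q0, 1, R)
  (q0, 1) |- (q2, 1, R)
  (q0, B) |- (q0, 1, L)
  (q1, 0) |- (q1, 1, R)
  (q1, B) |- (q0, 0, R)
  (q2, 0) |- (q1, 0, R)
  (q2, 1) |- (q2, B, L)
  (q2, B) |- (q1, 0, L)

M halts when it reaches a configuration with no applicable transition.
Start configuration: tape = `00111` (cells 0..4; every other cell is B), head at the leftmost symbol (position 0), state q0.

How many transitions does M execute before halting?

q0 | BB[0]0111   read 0 → write 1, move R, go to q0
q0 | BB1[0]111   read 0 → write 1, move R, go to q0
q0 | BB11[1]11   read 1 → write 1, move R, go to q2
q2 | BB111[1]1   read 1 → write B, move L, go to q2
q2 | BB11[1]B1   read 1 → write B, move L, go to q2
q2 | BB1[1]BB1   read 1 → write B, move L, go to q2
q2 | BB[1]BBB1   read 1 → write B, move L, go to q2
q2 | B[B]BBBB1   read B → write 0, move L, go to q1
q1 | [B]0BBBB1   read B → write 0, move R, go to q0
q0 | 0[0]BBBB1   read 0 → write 1, move R, go to q0
q0 | 01[B]BBB1   read B → write 1, move L, go to q0
q0 | 0[1]1BBB1   read 1 → write 1, move R, go to q2
q2 | 01[1]BBB1   read 1 → write B, move L, go to q2
q2 | 0[1]BBBB1   read 1 → write B, move L, go to q2
q2 | [0]BBBBB1   read 0 → write 0, move R, go to q1
q1 | 0[B]BBBB1   read B → write 0, move R, go to q0
q0 | 00[B]BBB1   read B → write 1, move L, go to q0
q0 | 0[0]1BBB1   read 0 → write 1, move R, go to q0
q0 | 01[1]BBB1   read 1 → write 1, move R, go to q2
q2 | 011[B]BB1   read B → write 0, move L, go to q1
q1 | 01[1]0BB1
M halts after 20 transitions.

20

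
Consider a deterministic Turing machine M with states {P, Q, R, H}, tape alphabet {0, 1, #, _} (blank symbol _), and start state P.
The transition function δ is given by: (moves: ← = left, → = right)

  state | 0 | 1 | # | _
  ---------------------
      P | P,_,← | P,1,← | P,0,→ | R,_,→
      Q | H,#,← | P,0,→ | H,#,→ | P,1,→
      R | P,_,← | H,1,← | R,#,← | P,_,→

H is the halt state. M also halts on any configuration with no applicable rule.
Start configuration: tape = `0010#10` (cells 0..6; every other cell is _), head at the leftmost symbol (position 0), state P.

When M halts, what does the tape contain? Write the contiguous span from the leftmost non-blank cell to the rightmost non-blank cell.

P | _[0]010#10   read 0 → write _, move ←, go to P
P | [_]_010#10   read _ → write _, move →, go to R
R | _[_]010#10   read _ → write _, move →, go to P
P | __[0]10#10   read 0 → write _, move ←, go to P
P | _[_]_10#10   read _ → write _, move →, go to R
R | __[_]10#10   read _ → write _, move →, go to P
P | ___[1]0#10   read 1 → write 1, move ←, go to P
P | __[_]10#10   read _ → write _, move →, go to R
R | ___[1]0#10   read 1 → write 1, move ←, go to H
H | __[_]10#10
The non-blank tape span at halt is 10#10.

10#10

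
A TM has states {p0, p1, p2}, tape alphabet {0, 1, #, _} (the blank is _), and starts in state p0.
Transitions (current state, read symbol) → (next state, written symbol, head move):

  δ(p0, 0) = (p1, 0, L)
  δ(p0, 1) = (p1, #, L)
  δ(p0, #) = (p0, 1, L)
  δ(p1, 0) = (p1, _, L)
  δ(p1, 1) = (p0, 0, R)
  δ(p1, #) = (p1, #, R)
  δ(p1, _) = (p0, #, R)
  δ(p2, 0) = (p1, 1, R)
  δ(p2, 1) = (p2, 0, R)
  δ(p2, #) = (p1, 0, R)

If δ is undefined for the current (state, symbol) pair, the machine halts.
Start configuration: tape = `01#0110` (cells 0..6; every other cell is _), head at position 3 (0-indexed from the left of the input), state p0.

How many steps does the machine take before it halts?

state=p0 head=3 tape=01#[0]110_   (p0,0)→(p1,0,L)
state=p1 head=2 tape=01[#]0110_   (p1,#)→(p1,#,R)
state=p1 head=3 tape=01#[0]110_   (p1,0)→(p1,_,L)
state=p1 head=2 tape=01[#]_110_   (p1,#)→(p1,#,R)
state=p1 head=3 tape=01#[_]110_   (p1,_)→(p0,#,R)
state=p0 head=4 tape=01##[1]10_   (p0,1)→(p1,#,L)
state=p1 head=3 tape=01#[#]#10_   (p1,#)→(p1,#,R)
state=p1 head=4 tape=01##[#]10_   (p1,#)→(p1,#,R)
state=p1 head=5 tape=01###[1]0_   (p1,1)→(p0,0,R)
state=p0 head=6 tape=01###0[0]_   (p0,0)→(p1,0,L)
state=p1 head=5 tape=01###[0]0_   (p1,0)→(p1,_,L)
state=p1 head=4 tape=01##[#]_0_   (p1,#)→(p1,#,R)
state=p1 head=5 tape=01###[_]0_   (p1,_)→(p0,#,R)
state=p0 head=6 tape=01####[0]_   (p0,0)→(p1,0,L)
state=p1 head=5 tape=01###[#]0_   (p1,#)→(p1,#,R)
state=p1 head=6 tape=01####[0]_   (p1,0)→(p1,_,L)
state=p1 head=5 tape=01###[#]__   (p1,#)→(p1,#,R)
state=p1 head=6 tape=01####[_]_   (p1,_)→(p0,#,R)
state=p0 head=7 tape=01#####[_]
M halts after 18 transitions.

18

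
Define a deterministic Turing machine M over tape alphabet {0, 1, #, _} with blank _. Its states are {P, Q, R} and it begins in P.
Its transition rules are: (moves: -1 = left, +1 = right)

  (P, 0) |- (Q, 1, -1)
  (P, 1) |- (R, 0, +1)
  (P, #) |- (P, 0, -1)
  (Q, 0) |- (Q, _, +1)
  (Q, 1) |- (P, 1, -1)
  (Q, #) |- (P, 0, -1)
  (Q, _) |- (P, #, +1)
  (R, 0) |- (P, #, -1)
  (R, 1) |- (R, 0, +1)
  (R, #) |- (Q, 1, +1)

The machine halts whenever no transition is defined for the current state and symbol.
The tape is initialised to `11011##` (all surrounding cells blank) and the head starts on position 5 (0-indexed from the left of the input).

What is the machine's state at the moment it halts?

P

state=P head=5 tape=11011[#]#   (P,#)→(P,0,-1)
state=P head=4 tape=1101[1]0#   (P,1)→(R,0,+1)
state=R head=5 tape=11010[0]#   (R,0)→(P,#,-1)
state=P head=4 tape=1101[0]##   (P,0)→(Q,1,-1)
state=Q head=3 tape=110[1]1##   (Q,1)→(P,1,-1)
state=P head=2 tape=11[0]11##   (P,0)→(Q,1,-1)
state=Q head=1 tape=1[1]111##   (Q,1)→(P,1,-1)
state=P head=0 tape=[1]1111##   (P,1)→(R,0,+1)
state=R head=1 tape=0[1]111##   (R,1)→(R,0,+1)
state=R head=2 tape=00[1]11##   (R,1)→(R,0,+1)
state=R head=3 tape=000[1]1##   (R,1)→(R,0,+1)
state=R head=4 tape=0000[1]##   (R,1)→(R,0,+1)
state=R head=5 tape=00000[#]#   (R,#)→(Q,1,+1)
state=Q head=6 tape=000001[#]   (Q,#)→(P,0,-1)
state=P head=5 tape=00000[1]0   (P,1)→(R,0,+1)
state=R head=6 tape=000000[0]   (R,0)→(P,#,-1)
state=P head=5 tape=00000[0]#   (P,0)→(Q,1,-1)
state=Q head=4 tape=0000[0]1#   (Q,0)→(Q,_,+1)
state=Q head=5 tape=0000_[1]#   (Q,1)→(P,1,-1)
state=P head=4 tape=0000[_]1#
No transition is defined for (P, _); M halts in state P.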